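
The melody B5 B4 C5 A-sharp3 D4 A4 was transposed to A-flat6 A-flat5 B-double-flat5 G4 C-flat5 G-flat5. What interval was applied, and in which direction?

up a diminished seventh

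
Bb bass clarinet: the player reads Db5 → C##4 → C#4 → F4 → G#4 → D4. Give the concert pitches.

Cb4 B#2 B2 Eb3 F#3 C3

Written C4 on the Bb bass clarinet sounds as Bb2, a major ninth lower; apply that shift to every note.
Db5 to Cb4
C##4 to B#2
C#4 to B2
F4 to Eb3
G#4 to F#3
D4 to C3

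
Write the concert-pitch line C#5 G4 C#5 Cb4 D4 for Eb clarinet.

Written C4 sounds as Eb4 on the Eb clarinet, so concert pitches are written a minor third down.
C#5 becomes A#4
G4 becomes E4
C#5 becomes A#4
Cb4 becomes Ab3
D4 becomes B3

A#4 E4 A#4 Ab3 B3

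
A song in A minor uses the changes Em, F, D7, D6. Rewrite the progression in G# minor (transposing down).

A minor down to G# minor is a minor second; each chord root moves by that interval while the quality stays the same.
Em: root E down a minor second → D#, giving D#m.
F: root F down a minor second → E, giving E.
D7: root D down a minor second → C#, giving C#7.
D6: root D down a minor second → C#, giving C#6.

D#m E C#7 C#6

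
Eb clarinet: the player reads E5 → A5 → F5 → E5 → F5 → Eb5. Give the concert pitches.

G5 C6 Ab5 G5 Ab5 Gb5

The Eb clarinet sounds a minor third above written, so transpose each written note up a minor third.
E5 gives G5
A5 gives C6
F5 gives Ab5
E5 gives G5
F5 gives Ab5
Eb5 gives Gb5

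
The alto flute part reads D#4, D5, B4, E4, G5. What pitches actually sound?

A#3 A4 F#4 B3 D5

Written C4 on the alto flute sounds as G3, a perfect fourth lower; apply that shift to every note.
D#4 gives A#3
D5 gives A4
B4 gives F#4
E4 gives B3
G5 gives D5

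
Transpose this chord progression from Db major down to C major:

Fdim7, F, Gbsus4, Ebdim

Edim7 E Fsus4 Ddim

Db major down to C major is a minor second; each chord root moves by that interval while the quality stays the same.
Fdim7: root F down a minor second → E, giving Edim7.
F: root F down a minor second → E, giving E.
Gbsus4: root Gb down a minor second → F, giving Fsus4.
Ebdim: root Eb down a minor second → D, giving Ddim.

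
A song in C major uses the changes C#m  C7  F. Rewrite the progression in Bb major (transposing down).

Bm Bb7 Eb

C major down to Bb major is a major second; each chord root moves by that interval while the quality stays the same.
C#m: root C# down a major second → B, giving Bm.
C7: root C down a major second → Bb, giving Bb7.
F: root F down a major second → Eb, giving Eb.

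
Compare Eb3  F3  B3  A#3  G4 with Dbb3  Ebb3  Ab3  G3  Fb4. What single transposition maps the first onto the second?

down an augmented second

From Eb3 to Dbb3 is 2 letter names — a second of some quality.
Dbb3 to Eb3 is 3 semitones, which makes it an augmented second; the second version is lower, so the direction is down.
Checking another pair — G4 → Fb4 — gives the same interval.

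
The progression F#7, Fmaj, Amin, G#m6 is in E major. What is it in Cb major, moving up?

E major up to Cb major is a diminished sixth; each chord root moves by that interval while the quality stays the same.
F#7: root F# up a diminished sixth → Db, giving Db7.
Fmaj: root F up a diminished sixth → Dbb, giving Dbbmaj.
Amin: root A up a diminished sixth → Fb, giving Fbmin.
G#m6: root G# up a diminished sixth → Eb, giving Ebm6.

Db7 Dbbmaj Fbmin Ebm6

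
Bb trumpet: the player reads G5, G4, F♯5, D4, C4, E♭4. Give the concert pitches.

The Bb trumpet sounds a major second below written, so transpose each written note down a major second.
G5 becomes F5
G4 becomes F4
F#5 becomes E5
D4 becomes C4
C4 becomes Bb3
Eb4 becomes Db4

F5 F4 E5 C4 Bb3 Db4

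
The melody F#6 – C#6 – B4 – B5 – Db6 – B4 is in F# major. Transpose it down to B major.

B5 F#5 E4 E5 Gb5 E4

F# major to B major down is a perfect fifth, so every note moves down by that interval.
F#6 -> B5
C#6 -> F#5
B4 -> E4
B5 -> E5
Db6 -> Gb5
B4 -> E4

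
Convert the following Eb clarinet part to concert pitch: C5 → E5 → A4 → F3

Eb5 G5 C5 Ab3

The Eb clarinet sounds a minor third above written, so transpose each written note up a minor third.
C5 becomes Eb5
E5 becomes G5
A4 becomes C5
F3 becomes Ab3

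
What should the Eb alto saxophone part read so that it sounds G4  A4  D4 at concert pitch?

E5 F#5 B4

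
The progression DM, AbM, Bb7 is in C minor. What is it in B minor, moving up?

C#M GM A7

C minor up to B minor is a major seventh; each chord root moves by that interval while the quality stays the same.
DM: root D up a major seventh → C#, giving C#M.
AbM: root Ab up a major seventh → G, giving GM.
Bb7: root Bb up a major seventh → A, giving A7.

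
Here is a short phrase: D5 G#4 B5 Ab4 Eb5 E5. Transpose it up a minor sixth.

Bb5 E5 G6 Fb5 Cb6 C6

D5 gives Bb5
G#4 gives E5
B5 gives G6
Ab4 gives Fb5
Eb5 gives Cb6
E5 gives C6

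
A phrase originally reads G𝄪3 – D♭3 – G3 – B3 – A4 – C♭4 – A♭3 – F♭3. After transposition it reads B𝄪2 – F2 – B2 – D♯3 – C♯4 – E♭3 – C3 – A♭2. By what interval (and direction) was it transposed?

From G##3 to B##2 is 6 letter names — a sixth of some quality.
B##2 to G##3 is 8 semitones, which makes it a minor sixth; the second version is lower, so the direction is down.
Checking another pair — Fb3 → Ab2 — gives the same interval.

down a minor sixth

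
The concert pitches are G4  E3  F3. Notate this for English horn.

The English horn sounds a perfect fifth below written, so the written part must be a perfect fifth above concert — transpose each note up.
G4 gives D5
E3 gives B3
F3 gives C4

D5 B3 C4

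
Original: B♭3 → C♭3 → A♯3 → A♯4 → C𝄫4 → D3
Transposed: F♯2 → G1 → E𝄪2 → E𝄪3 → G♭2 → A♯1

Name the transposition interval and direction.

down a diminished eleventh

Take the first pair: Bb3 → F#2. B to F spans 11 letter names, so the interval is some kind of eleventh.
F#2 to Bb3 is 16 semitones, which makes it a diminished eleventh; the second version is lower, so the direction is down.
Checking another pair — D3 → A#1 — gives the same interval.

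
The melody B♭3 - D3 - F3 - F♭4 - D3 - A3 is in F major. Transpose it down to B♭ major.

Eb3 G2 Bb2 Bbb3 G2 D3

From F down to B♭ is a perfect fifth; apply that to each pitch.
Bb3 -> Eb3
D3 -> G2
F3 -> Bb2
Fb4 -> Bbb3
D3 -> G2
A3 -> D3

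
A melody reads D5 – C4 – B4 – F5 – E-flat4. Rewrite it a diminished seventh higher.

D5 → Cb6
C4 → Bbb4
B4 → Ab5
F5 → Ebb6
Eb4 → Dbb5

Cb6 Bbb4 Ab5 Ebb6 Dbb5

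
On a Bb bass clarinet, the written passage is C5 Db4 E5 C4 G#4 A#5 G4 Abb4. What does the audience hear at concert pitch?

Bb3 Cb3 D4 Bb2 F#3 G#4 F3 Gbb3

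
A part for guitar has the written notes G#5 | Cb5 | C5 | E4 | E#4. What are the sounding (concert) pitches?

G#4 Cb4 C4 E3 E#3

Written C4 on the guitar sounds as C3, a perfect octave lower; apply that shift to every note.
G#5 gives G#4
Cb5 gives Cb4
C5 gives C4
E4 gives E3
E#4 gives E#3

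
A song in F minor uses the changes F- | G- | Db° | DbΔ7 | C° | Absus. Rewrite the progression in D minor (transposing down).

F minor down to D minor is a minor third; each chord root moves by that interval while the quality stays the same.
F-: root F down a minor third → D, giving D-.
G-: root G down a minor third → E, giving E-.
Db°: root Db down a minor third → Bb, giving Bb°.
DbΔ7: root Db down a minor third → Bb, giving BbΔ7.
C°: root C down a minor third → A, giving A°.
Absus: root Ab down a minor third → F, giving Fsus.

D- E- Bb° BbΔ7 A° Fsus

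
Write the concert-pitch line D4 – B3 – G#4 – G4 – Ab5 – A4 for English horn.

A4 F#4 D#5 D5 Eb6 E5

Written C4 sounds as F3 on the English horn, so concert pitches are written a perfect fifth up.
D4 -> A4
B3 -> F#4
G#4 -> D#5
G4 -> D5
Ab5 -> Eb6
A4 -> E5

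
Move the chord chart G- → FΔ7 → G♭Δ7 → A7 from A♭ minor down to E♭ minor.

D- CΔ7 DbΔ7 E7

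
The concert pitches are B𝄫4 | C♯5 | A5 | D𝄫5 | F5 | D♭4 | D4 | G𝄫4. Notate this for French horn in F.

Fb5 G#5 E6 Abb5 C6 Ab4 A4 Dbb5

The French horn in F sounds a perfect fifth below written, so the written part must be a perfect fifth above concert — transpose each note up.
Bbb4 → Fb5
C#5 → G#5
A5 → E6
Dbb5 → Abb5
F5 → C6
Db4 → Ab4
D4 → A4
Gbb4 → Dbb5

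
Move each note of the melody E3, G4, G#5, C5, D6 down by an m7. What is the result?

F#2 A3 A#4 D4 E5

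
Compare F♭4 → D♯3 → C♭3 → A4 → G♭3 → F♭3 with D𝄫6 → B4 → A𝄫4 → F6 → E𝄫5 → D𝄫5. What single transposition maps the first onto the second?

From Fb4 to Dbb6 is 13 letter names — a thirteenth of some quality.
Fb4 to Dbb6 is 20 semitones, which makes it a minor thirteenth; the second version is higher, so the direction is up.
Checking another pair — Fb3 → Dbb5 — gives the same interval.

up a minor thirteenth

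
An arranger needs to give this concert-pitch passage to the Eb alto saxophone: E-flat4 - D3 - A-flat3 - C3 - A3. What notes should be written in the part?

C5 B3 F4 A3 F#4

The Eb alto saxophone sounds a major sixth below written, so the written part must be a major sixth above concert — transpose each note up.
Eb4 -> C5
D3 -> B3
Ab3 -> F4
C3 -> A3
A3 -> F#4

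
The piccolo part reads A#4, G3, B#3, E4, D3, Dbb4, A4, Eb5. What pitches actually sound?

A#5 G4 B#4 E5 D4 Dbb5 A5 Eb6

Written C4 on the piccolo sounds as C5, a perfect octave higher; apply that shift to every note.
A#4 → A#5
G3 → G4
B#3 → B#4
E4 → E5
D3 → D4
Dbb4 → Dbb5
A4 → A5
Eb5 → Eb6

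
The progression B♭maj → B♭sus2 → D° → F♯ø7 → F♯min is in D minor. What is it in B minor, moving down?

Gmaj Gsus2 B° D#ø7 D#min

D minor down to B minor is a minor third; each chord root moves by that interval while the quality stays the same.
B♭maj: root B♭ down a minor third → G, giving Gmaj.
B♭sus2: root B♭ down a minor third → G, giving Gsus2.
D°: root D down a minor third → B, giving B°.
F♯ø7: root F♯ down a minor third → D#, giving D#ø7.
F♯min: root F♯ down a minor third → D#, giving D#min.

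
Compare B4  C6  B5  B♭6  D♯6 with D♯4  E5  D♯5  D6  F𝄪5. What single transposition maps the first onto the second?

From B4 to D#4 is 6 letter names — a sixth of some quality.
D#4 to B4 is 8 semitones, which makes it a minor sixth; the second version is lower, so the direction is down.
Checking another pair — D#6 → F##5 — gives the same interval.

down a minor sixth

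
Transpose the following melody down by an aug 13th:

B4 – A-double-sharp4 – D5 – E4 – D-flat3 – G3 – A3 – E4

B4 down an augmented thirteenth is Db3.
An augmented thirteenth down from A##4 gives C#3.
An augmented thirteenth down from D5 gives Fb3.
E4 down an augmented thirteenth is Gb2.
Db3: a thirteenth down reaches F, and 22 semitones makes it Fbb1.
An augmented thirteenth down from G3 gives Bbb1.
A3: a thirteenth down reaches C, and 22 semitones makes it Cb2.
E4 down an augmented thirteenth is Gb2.

Db3 C#3 Fb3 Gb2 Fbb1 Bbb1 Cb2 Gb2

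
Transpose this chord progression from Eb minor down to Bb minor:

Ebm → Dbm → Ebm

Bbm Abm Bbm

Eb minor down to Bb minor is a perfect fourth; each chord root moves by that interval while the quality stays the same.
Ebm: root Eb down a perfect fourth → Bb, giving Bbm.
Dbm: root Db down a perfect fourth → Ab, giving Abm.
Ebm: root Eb down a perfect fourth → Bb, giving Bbm.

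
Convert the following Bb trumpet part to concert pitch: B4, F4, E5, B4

Written C4 on the Bb trumpet sounds as Bb3, a major second lower; apply that shift to every note.
B4 gives A4
F4 gives Eb4
E5 gives D5
B4 gives A4

A4 Eb4 D5 A4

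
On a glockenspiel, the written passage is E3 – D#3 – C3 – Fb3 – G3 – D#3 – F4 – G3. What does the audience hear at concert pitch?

E5 D#5 C5 Fb5 G5 D#5 F6 G5

Written C4 on the glockenspiel sounds as C6, a perfect fifteenth higher; apply that shift to every note.
E3 -> E5
D#3 -> D#5
C3 -> C5
Fb3 -> Fb5
G3 -> G5
D#3 -> D#5
F4 -> F6
G3 -> G5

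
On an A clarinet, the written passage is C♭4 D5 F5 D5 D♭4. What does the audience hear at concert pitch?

Ab3 B4 D5 B4 Bb3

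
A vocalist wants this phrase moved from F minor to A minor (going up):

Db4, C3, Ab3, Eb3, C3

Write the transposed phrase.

F minor to A minor up is a major third, so every note moves up by that interval.
Db4 → F4
C3 → E3
Ab3 → C4
Eb3 → G3
C3 → E3

F4 E3 C4 G3 E3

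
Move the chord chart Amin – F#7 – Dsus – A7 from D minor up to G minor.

D minor up to G minor is a perfect fourth; each chord root moves by that interval while the quality stays the same.
Amin: root A up a perfect fourth → D, giving Dmin.
F#7: root F# up a perfect fourth → B, giving B7.
Dsus: root D up a perfect fourth → G, giving Gsus.
A7: root A up a perfect fourth → D, giving D7.

Dmin B7 Gsus D7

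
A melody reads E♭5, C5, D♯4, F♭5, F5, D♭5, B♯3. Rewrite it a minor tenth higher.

Eb5 becomes Gb6
C5 becomes Eb6
D#4 becomes F#5
Fb5 becomes Abb6
F5 becomes Ab6
Db5 becomes Fb6
B#3 becomes D#5

Gb6 Eb6 F#5 Abb6 Ab6 Fb6 D#5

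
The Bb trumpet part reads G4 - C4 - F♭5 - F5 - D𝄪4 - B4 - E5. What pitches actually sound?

Written C4 on the Bb trumpet sounds as Bb3, a major second lower; apply that shift to every note.
G4 becomes F4
C4 becomes Bb3
Fb5 becomes Ebb5
F5 becomes Eb5
D##4 becomes C##4
B4 becomes A4
E5 becomes D5

F4 Bb3 Ebb5 Eb5 C##4 A4 D5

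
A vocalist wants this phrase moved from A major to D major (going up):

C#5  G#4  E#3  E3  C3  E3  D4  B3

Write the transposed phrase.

From A up to D is a perfect fourth; apply that to each pitch.
C#5 → F#5
G#4 → C#5
E#3 → A#3
E3 → A3
C3 → F3
E3 → A3
D4 → G4
B3 → E4

F#5 C#5 A#3 A3 F3 A3 G4 E4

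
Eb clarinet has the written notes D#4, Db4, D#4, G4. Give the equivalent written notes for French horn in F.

First find concert pitch: the Eb clarinet sounds a minor third above written, so D#4 Db4 D#4 G4 sounds F#4 Fb4 F#4 Bb4.
Then write for French horn in F: it sounds a perfect fifth below written, so the part must be a perfect fifth above concert.
F#4 → C#5
Fb4 → Cb5
F#4 → C#5
Bb4 → F5

C#5 Cb5 C#5 F5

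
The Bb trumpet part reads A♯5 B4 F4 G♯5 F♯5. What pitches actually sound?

G#5 A4 Eb4 F#5 E5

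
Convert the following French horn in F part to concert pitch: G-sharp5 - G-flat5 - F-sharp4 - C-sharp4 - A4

Written C4 on the French horn in F sounds as F3, a perfect fifth lower; apply that shift to every note.
G#5 -> C#5
Gb5 -> Cb5
F#4 -> B3
C#4 -> F#3
A4 -> D4

C#5 Cb5 B3 F#3 D4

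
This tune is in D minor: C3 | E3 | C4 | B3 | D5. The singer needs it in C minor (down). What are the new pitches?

D minor to C minor down is a major second, so every note moves down by that interval.
C3 becomes Bb2
E3 becomes D3
C4 becomes Bb3
B3 becomes A3
D5 becomes C5

Bb2 D3 Bb3 A3 C5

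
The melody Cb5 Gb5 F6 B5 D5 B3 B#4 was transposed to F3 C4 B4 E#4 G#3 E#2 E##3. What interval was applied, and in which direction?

down a diminished twelfth

From Cb5 to F3 is 12 letter names — a twelfth of some quality.
F3 to Cb5 is 18 semitones, which makes it a diminished twelfth; the second version is lower, so the direction is down.
Checking another pair — B#4 → E##3 — gives the same interval.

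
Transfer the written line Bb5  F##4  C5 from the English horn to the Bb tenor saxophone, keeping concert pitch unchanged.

F6 C##5 G5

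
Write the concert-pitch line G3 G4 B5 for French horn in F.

D4 D5 F#6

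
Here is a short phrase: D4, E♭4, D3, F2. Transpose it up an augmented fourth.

G#4 A4 G#3 B2

An augmented fourth up from D4 gives G#4.
Eb4 up an augmented fourth is A4.
D3 up an augmented fourth is G#3.
F2: a fourth up reaches B, and 6 semitones makes it B2.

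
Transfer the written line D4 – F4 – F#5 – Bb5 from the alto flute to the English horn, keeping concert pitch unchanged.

E4 G4 G#5 C6

First find concert pitch: the alto flute sounds a perfect fourth below written, so D4 F4 F#5 Bb5 sounds A3 C4 C#5 F5.
Then write for English horn: it sounds a perfect fifth below written, so the part must be a perfect fifth above concert.
A3 → E4
C4 → G4
C#5 → G#5
F5 → C6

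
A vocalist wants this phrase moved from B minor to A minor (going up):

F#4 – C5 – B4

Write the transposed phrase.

From B up to A is a minor seventh; apply that to each pitch.
F#4 to E5
C5 to Bb5
B4 to A5

E5 Bb5 A5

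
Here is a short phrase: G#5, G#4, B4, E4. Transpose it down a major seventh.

A4 A3 C4 F3

A major seventh down from G#5 gives A4.
G#4 down a major seventh is A3.
B4 down a major seventh is C4.
E4: a seventh down reaches F, and 11 semitones makes it F3.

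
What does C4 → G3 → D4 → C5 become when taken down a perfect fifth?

F3 C3 G3 F4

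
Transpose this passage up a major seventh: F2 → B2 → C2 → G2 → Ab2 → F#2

E3 A#3 B2 F#3 G3 E#3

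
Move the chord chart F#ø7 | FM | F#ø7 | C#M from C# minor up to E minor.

C# minor up to E minor is a minor third; each chord root moves by that interval while the quality stays the same.
F#ø7: root F# up a minor third → A, giving Aø7.
FM: root F up a minor third → Ab, giving AbM.
F#ø7: root F# up a minor third → A, giving Aø7.
C#M: root C# up a minor third → E, giving EM.

Aø7 AbM Aø7 EM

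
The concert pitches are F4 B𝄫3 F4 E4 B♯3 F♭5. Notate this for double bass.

F5 Bbb4 F5 E5 B#4 Fb6

Written C4 sounds as C3 on the double bass, so concert pitches are written a perfect octave up.
F4 becomes F5
Bbb3 becomes Bbb4
F4 becomes F5
E4 becomes E5
B#3 becomes B#4
Fb5 becomes Fb6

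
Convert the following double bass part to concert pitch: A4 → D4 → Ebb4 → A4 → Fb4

A3 D3 Ebb3 A3 Fb3

The double bass sounds a perfect octave below written, so transpose each written note down a perfect octave.
A4 gives A3
D4 gives D3
Ebb4 gives Ebb3
A4 gives A3
Fb4 gives Fb3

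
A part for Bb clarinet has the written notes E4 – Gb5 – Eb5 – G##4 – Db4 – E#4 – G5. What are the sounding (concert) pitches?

D4 Fb5 Db5 F##4 Cb4 D#4 F5

Written C4 on the Bb clarinet sounds as Bb3, a major second lower; apply that shift to every note.
E4 to D4
Gb5 to Fb5
Eb5 to Db5
G##4 to F##4
Db4 to Cb4
E#4 to D#4
G5 to F5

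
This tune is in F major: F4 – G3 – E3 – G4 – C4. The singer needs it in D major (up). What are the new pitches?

From F up to D is a major sixth; apply that to each pitch.
F4 → D5
G3 → E4
E3 → C#4
G4 → E5
C4 → A4

D5 E4 C#4 E5 A4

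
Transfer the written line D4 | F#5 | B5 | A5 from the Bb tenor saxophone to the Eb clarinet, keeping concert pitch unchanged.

A2 C#4 F#4 E4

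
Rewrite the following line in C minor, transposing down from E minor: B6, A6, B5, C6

G6 F6 G5 Ab5

E minor to C minor down is a major third, so every note moves down by that interval.
B6 -> G6
A6 -> F6
B5 -> G5
C6 -> Ab5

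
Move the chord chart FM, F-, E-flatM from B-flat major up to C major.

GM G- FM

B-flat major up to C major is a major second; each chord root moves by that interval while the quality stays the same.
FM: root F up a major second → G, giving GM.
F-: root F up a major second → G, giving G-.
E-flatM: root E-flat up a major second → F, giving FM.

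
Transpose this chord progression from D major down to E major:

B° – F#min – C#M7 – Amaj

C#° G#min D#M7 Bmaj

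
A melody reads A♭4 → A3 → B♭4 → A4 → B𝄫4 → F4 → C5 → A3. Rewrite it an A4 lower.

Ab4 gives Ebb4
A3 gives Eb3
Bb4 gives Fb4
A4 gives Eb4
Bbb4 gives Fbb4
F4 gives Cb4
C5 gives Gb4
A3 gives Eb3

Ebb4 Eb3 Fb4 Eb4 Fbb4 Cb4 Gb4 Eb3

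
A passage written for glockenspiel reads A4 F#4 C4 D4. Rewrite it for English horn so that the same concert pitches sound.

E7 C#7 G6 A6

First find concert pitch: the glockenspiel sounds a perfect fifteenth above written, so A4 F#4 C4 D4 sounds A6 F#6 C6 D6.
Then write for English horn: it sounds a perfect fifth below written, so the part must be a perfect fifth above concert.
A6 → E7
F#6 → C#7
C6 → G6
D6 → A6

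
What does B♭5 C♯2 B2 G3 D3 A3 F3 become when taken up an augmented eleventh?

Bb5: an eleventh up reaches E, and 18 semitones makes it E7.
C#2 up an augmented eleventh is F##3.
B2: an eleventh up reaches E, and 18 semitones makes it E#4.
G3: an eleventh up reaches C, and 18 semitones makes it C#5.
An augmented eleventh up from D3 gives G#4.
A3 up an augmented eleventh is D#5.
F3: an eleventh up reaches B, and 18 semitones makes it B4.

E7 F##3 E#4 C#5 G#4 D#5 B4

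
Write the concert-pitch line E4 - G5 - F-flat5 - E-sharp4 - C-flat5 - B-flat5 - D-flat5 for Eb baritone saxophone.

C#6 E7 Db7 C##6 Ab6 G7 Bb6

Written C4 sounds as Eb2 on the Eb baritone saxophone, so concert pitches are written a major thirteenth up.
E4 gives C#6
G5 gives E7
Fb5 gives Db7
E#4 gives C##6
Cb5 gives Ab6
Bb5 gives G7
Db5 gives Bb6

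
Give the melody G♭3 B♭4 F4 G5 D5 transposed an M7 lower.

Gb3 → Abb2
Bb4 → Cb4
F4 → Gb3
G5 → Ab4
D5 → Eb4

Abb2 Cb4 Gb3 Ab4 Eb4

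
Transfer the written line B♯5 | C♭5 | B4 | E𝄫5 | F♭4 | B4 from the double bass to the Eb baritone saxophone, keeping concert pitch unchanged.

First find concert pitch: the double bass sounds a perfect octave below written, so B♯5 C♭5 B4 E𝄫5 F♭4 B4 sounds B#4 Cb4 B3 Ebb4 Fb3 B3.
Then write for Eb baritone saxophone: it sounds a major thirteenth below written, so the part must be a major thirteenth above concert.
B#4 → G##6
Cb4 → Ab5
B3 → G#5
Ebb4 → Cb6
Fb3 → Db5
B3 → G#5

G##6 Ab5 G#5 Cb6 Db5 G#5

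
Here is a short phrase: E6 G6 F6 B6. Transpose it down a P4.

E6 becomes B5
G6 becomes D6
F6 becomes C6
B6 becomes F#6

B5 D6 C6 F#6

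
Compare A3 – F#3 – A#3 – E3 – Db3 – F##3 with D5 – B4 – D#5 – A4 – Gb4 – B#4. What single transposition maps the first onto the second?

up a perfect eleventh

From A3 to D5 is 11 letter names — an eleventh of some quality.
A3 to D5 is 17 semitones, which makes it a perfect eleventh; the second version is higher, so the direction is up.
Checking another pair — F##3 → B#4 — gives the same interval.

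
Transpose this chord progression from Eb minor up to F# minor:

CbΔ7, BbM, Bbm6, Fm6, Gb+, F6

DΔ7 C#M C#m6 G#m6 A+ G#6

Eb minor up to F# minor is an augmented second; each chord root moves by that interval while the quality stays the same.
CbΔ7: root Cb up an augmented second → D, giving DΔ7.
BbM: root Bb up an augmented second → C#, giving C#M.
Bbm6: root Bb up an augmented second → C#, giving C#m6.
Fm6: root F up an augmented second → G#, giving G#m6.
Gb+: root Gb up an augmented second → A, giving A+.
F6: root F up an augmented second → G#, giving G#6.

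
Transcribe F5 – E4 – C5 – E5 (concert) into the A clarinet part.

Ab5 G4 Eb5 G5

Written C4 sounds as A3 on the A clarinet, so concert pitches are written a minor third up.
F5 -> Ab5
E4 -> G4
C5 -> Eb5
E5 -> G5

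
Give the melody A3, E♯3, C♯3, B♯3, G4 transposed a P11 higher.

D5 A#4 F#4 E#5 C6

A3: an eleventh up reaches D, and 17 semitones makes it D5.
A perfect eleventh up from E#3 gives A#4.
A perfect eleventh up from C#3 gives F#4.
B#3 up a perfect eleventh is E#5.
G4: an eleventh up reaches C, and 17 semitones makes it C6.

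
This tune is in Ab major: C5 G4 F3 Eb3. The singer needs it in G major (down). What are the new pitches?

Ab major to G major down is a minor second, so every note moves down by that interval.
C5 becomes B4
G4 becomes F#4
F3 becomes E3
Eb3 becomes D3

B4 F#4 E3 D3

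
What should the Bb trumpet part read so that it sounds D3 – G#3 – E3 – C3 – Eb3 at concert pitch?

E3 A#3 F#3 D3 F3

Written C4 sounds as Bb3 on the Bb trumpet, so concert pitches are written a major second up.
D3 to E3
G#3 to A#3
E3 to F#3
C3 to D3
Eb3 to F3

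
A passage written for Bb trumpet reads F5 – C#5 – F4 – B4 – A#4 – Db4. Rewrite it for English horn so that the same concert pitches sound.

Bb5 F#5 Bb4 E5 D#5 Gb4

First find concert pitch: the Bb trumpet sounds a major second below written, so F5 C#5 F4 B4 A#4 Db4 sounds Eb5 B4 Eb4 A4 G#4 Cb4.
Then write for English horn: it sounds a perfect fifth below written, so the part must be a perfect fifth above concert.
Eb5 → Bb5
B4 → F#5
Eb4 → Bb4
A4 → E5
G#4 → D#5
Cb4 → Gb4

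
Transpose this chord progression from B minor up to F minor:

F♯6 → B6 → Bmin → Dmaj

C6 F6 Fmin Abmaj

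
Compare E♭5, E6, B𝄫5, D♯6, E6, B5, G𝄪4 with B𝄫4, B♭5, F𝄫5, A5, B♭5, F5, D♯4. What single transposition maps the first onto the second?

From Eb5 to Bbb4 is 4 letter names — a fourth of some quality.
Bbb4 to Eb5 is 6 semitones, which makes it an augmented fourth; the second version is lower, so the direction is down.
Checking another pair — G##4 → D#4 — gives the same interval.

down an augmented fourth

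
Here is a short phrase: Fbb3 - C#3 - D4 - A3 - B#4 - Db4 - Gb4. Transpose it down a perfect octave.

Fbb3 down a perfect octave is Fbb2.
C#3: an octave down reaches C, and 12 semitones makes it C#2.
D4 down a perfect octave is D3.
A perfect octave down from A3 gives A2.
B#4 down a perfect octave is B#3.
Db4 down a perfect octave is Db3.
Gb4 down a perfect octave is Gb3.

Fbb2 C#2 D3 A2 B#3 Db3 Gb3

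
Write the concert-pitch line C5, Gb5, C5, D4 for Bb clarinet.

D5 Ab5 D5 E4

Written C4 sounds as Bb3 on the Bb clarinet, so concert pitches are written a major second up.
C5 gives D5
Gb5 gives Ab5
C5 gives D5
D4 gives E4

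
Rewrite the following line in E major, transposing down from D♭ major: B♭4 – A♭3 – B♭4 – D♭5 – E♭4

D♭ major to E major down is a diminished seventh, so every note moves down by that interval.
Bb4 → C#4
Ab3 → B2
Bb4 → C#4
Db5 → E4
Eb4 → F#3

C#4 B2 C#4 E4 F#3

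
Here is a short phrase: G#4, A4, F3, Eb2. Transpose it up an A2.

A##4 B#4 G#3 F#2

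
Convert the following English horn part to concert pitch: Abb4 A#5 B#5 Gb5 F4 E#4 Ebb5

Dbb4 D#5 E#5 Cb5 Bb3 A#3 Abb4

The English horn sounds a perfect fifth below written, so transpose each written note down a perfect fifth.
Abb4 to Dbb4
A#5 to D#5
B#5 to E#5
Gb5 to Cb5
F4 to Bb3
E#4 to A#3
Ebb5 to Abb4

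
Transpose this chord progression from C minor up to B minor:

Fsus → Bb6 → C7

Esus A6 B7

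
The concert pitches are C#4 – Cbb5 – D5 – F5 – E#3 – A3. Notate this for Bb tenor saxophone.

D#5 Dbb6 E6 G6 F##4 B4

Written C4 sounds as Bb2 on the Bb tenor saxophone, so concert pitches are written a major ninth up.
C#4 gives D#5
Cbb5 gives Dbb6
D5 gives E6
F5 gives G6
E#3 gives F##4
A3 gives B4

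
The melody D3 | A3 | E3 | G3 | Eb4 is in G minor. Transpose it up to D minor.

A3 E4 B3 D4 Bb4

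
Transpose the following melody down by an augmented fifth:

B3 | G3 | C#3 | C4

B3 becomes Eb3
G3 becomes Cb3
C#3 becomes F2
C4 becomes Fb3

Eb3 Cb3 F2 Fb3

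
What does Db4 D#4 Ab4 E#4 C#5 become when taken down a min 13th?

F2 F##2 C3 G##2 E#3

Db4: a thirteenth down reaches F, and 20 semitones makes it F2.
A minor thirteenth down from D#4 gives F##2.
Ab4: a thirteenth down reaches C, and 20 semitones makes it C3.
A minor thirteenth down from E#4 gives G##2.
C#5 down a minor thirteenth is E#3.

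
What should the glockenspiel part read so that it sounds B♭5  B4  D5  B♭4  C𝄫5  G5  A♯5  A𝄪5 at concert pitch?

Bb3 B2 D3 Bb2 Cbb3 G3 A#3 A##3

The glockenspiel sounds a perfect fifteenth above written, so the written part must be a perfect fifteenth below concert — transpose each note down.
Bb5 gives Bb3
B4 gives B2
D5 gives D3
Bb4 gives Bb2
Cbb5 gives Cbb3
G5 gives G3
A#5 gives A#3
A##5 gives A##3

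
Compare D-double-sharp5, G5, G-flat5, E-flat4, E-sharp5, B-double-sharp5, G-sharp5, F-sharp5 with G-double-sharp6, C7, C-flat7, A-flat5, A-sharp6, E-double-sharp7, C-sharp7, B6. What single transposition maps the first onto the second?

From D##5 to G##6 is 11 letter names — an eleventh of some quality.
D##5 to G##6 is 17 semitones, which makes it a perfect eleventh; the second version is higher, so the direction is up.
Checking another pair — F#5 → B6 — gives the same interval.

up a perfect eleventh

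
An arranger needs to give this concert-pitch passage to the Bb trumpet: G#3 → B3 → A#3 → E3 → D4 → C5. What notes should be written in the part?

A#3 C#4 B#3 F#3 E4 D5

The Bb trumpet sounds a major second below written, so the written part must be a major second above concert — transpose each note up.
G#3 to A#3
B3 to C#4
A#3 to B#3
E3 to F#3
D4 to E4
C5 to D5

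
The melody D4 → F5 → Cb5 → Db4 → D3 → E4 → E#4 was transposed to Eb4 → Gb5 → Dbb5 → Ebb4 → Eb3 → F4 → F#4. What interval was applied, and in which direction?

up a minor second

Take the first pair: D4 → Eb4. D to E spans 2 letter names, so the interval is some kind of second.
D4 to Eb4 is 1 semitone, which makes it a minor second; the second version is higher, so the direction is up.
Checking another pair — E#4 → F#4 — gives the same interval.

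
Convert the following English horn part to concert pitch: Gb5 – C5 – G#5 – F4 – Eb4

Cb5 F4 C#5 Bb3 Ab3

Written C4 on the English horn sounds as F3, a perfect fifth lower; apply that shift to every note.
Gb5 gives Cb5
C5 gives F4
G#5 gives C#5
F4 gives Bb3
Eb4 gives Ab3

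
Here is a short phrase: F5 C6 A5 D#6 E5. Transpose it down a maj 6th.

F5: a sixth down reaches A, and 9 semitones makes it Ab4.
C6: a sixth down reaches E, and 9 semitones makes it Eb5.
A5: a sixth down reaches C, and 9 semitones makes it C5.
D#6 down a major sixth is F#5.
E5 down a major sixth is G4.

Ab4 Eb5 C5 F#5 G4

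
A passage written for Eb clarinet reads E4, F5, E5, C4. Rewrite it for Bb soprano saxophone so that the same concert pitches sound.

First find concert pitch: the Eb clarinet sounds a minor third above written, so E4 F5 E5 C4 sounds G4 Ab5 G5 Eb4.
Then write for Bb soprano saxophone: it sounds a major second below written, so the part must be a major second above concert.
G4 → A4
Ab5 → Bb5
G5 → A5
Eb4 → F4

A4 Bb5 A5 F4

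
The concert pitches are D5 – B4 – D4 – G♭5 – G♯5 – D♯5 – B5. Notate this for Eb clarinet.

B4 G#4 B3 Eb5 E#5 B#4 G#5

The Eb clarinet sounds a minor third above written, so the written part must be a minor third below concert — transpose each note down.
D5 to B4
B4 to G#4
D4 to B3
Gb5 to Eb5
G#5 to E#5
D#5 to B#4
B5 to G#5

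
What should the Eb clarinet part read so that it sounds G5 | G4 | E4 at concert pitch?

E5 E4 C#4

Written C4 sounds as Eb4 on the Eb clarinet, so concert pitches are written a minor third down.
G5 -> E5
G4 -> E4
E4 -> C#4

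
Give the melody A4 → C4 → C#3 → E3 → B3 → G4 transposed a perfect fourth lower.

A perfect fourth down from A4 gives E4.
C4: a fourth down reaches G, and 5 semitones makes it G3.
A perfect fourth down from C#3 gives G#2.
E3: a fourth down reaches B, and 5 semitones makes it B2.
B3 down a perfect fourth is F#3.
G4: a fourth down reaches D, and 5 semitones makes it D4.

E4 G3 G#2 B2 F#3 D4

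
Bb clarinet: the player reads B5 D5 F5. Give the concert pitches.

The Bb clarinet sounds a major second below written, so transpose each written note down a major second.
B5 → A5
D5 → C5
F5 → Eb5

A5 C5 Eb5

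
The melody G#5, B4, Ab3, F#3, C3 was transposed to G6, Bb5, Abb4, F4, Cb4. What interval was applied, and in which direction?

Take the first pair: G#5 → G6. G to G spans 8 letter names, so the interval is some kind of octave.
G#5 to G6 is 11 semitones, which makes it a diminished octave; the second version is higher, so the direction is up.
Checking another pair — C3 → Cb4 — gives the same interval.

up a diminished octave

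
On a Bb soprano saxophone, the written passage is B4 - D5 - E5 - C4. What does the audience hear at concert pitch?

The Bb soprano saxophone sounds a major second below written, so transpose each written note down a major second.
B4 to A4
D5 to C5
E5 to D5
C4 to Bb3

A4 C5 D5 Bb3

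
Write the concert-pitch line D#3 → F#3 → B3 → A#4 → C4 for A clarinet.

F#3 A3 D4 C#5 Eb4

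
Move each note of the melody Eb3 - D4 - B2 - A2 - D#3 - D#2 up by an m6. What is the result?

Cb4 Bb4 G3 F3 B3 B2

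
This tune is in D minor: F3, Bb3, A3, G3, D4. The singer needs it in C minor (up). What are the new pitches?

Eb4 Ab4 G4 F4 C5

From D up to C is a minor seventh; apply that to each pitch.
F3 becomes Eb4
Bb3 becomes Ab4
A3 becomes G4
G3 becomes F4
D4 becomes C5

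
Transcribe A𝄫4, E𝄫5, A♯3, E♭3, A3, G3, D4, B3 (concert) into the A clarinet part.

Cbb5 Gbb5 C#4 Gb3 C4 Bb3 F4 D4

Written C4 sounds as A3 on the A clarinet, so concert pitches are written a minor third up.
Abb4 → Cbb5
Ebb5 → Gbb5
A#3 → C#4
Eb3 → Gb3
A3 → C4
G3 → Bb3
D4 → F4
B3 → D4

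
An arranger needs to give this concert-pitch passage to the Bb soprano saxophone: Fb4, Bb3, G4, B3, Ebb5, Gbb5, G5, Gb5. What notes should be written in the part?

Gb4 C4 A4 C#4 Fb5 Abb5 A5 Ab5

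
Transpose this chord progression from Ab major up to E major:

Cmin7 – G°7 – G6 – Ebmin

Ab major up to E major is an augmented fifth; each chord root moves by that interval while the quality stays the same.
Cmin7: root C up an augmented fifth → G#, giving G#min7.
G°7: root G up an augmented fifth → D#, giving D#°7.
G6: root G up an augmented fifth → D#, giving D#6.
Ebmin: root Eb up an augmented fifth → B, giving Bmin.

G#min7 D#°7 D#6 Bmin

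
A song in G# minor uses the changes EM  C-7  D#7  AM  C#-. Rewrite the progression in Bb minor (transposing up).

GbM Ebb-7 F7 CbM Eb-

G# minor up to Bb minor is a diminished third; each chord root moves by that interval while the quality stays the same.
EM: root E up a diminished third → Gb, giving GbM.
C-7: root C up a diminished third → Ebb, giving Ebb-7.
D#7: root D# up a diminished third → F, giving F7.
AM: root A up a diminished third → Cb, giving CbM.
C#-: root C# up a diminished third → Eb, giving Eb-.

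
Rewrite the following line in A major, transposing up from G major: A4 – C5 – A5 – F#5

B4 D5 B5 G#5

G major to A major up is a major second, so every note moves up by that interval.
A4 becomes B4
C5 becomes D5
A5 becomes B5
F#5 becomes G#5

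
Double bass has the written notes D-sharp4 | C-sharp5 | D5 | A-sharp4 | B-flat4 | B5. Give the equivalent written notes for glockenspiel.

First find concert pitch: the double bass sounds a perfect octave below written, so D-sharp4 C-sharp5 D5 A-sharp4 B-flat4 B5 sounds D#3 C#4 D4 A#3 Bb3 B4.
Then write for glockenspiel: it sounds a perfect fifteenth above written, so the part must be a perfect fifteenth below concert.
D#3 → D#1
C#4 → C#2
D4 → D2
A#3 → A#1
Bb3 → Bb1
B4 → B2

D#1 C#2 D2 A#1 Bb1 B2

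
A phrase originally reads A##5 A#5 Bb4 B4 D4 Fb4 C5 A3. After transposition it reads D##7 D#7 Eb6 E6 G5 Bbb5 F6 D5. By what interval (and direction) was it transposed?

up a perfect eleventh

From A##5 to D##7 is 11 letter names — an eleventh of some quality.
A##5 to D##7 is 17 semitones, which makes it a perfect eleventh; the second version is higher, so the direction is up.
Checking another pair — A3 → D5 — gives the same interval.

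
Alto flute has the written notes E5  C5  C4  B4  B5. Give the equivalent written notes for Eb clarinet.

G#4 E4 E3 D#4 D#5

First find concert pitch: the alto flute sounds a perfect fourth below written, so E5 C5 C4 B4 B5 sounds B4 G4 G3 F#4 F#5.
Then write for Eb clarinet: it sounds a minor third above written, so the part must be a minor third below concert.
B4 → G#4
G4 → E4
G3 → E3
F#4 → D#4
F#5 → D#5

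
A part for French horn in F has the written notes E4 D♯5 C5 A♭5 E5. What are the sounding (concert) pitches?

The French horn in F sounds a perfect fifth below written, so transpose each written note down a perfect fifth.
E4 → A3
D#5 → G#4
C5 → F4
Ab5 → Db5
E5 → A4

A3 G#4 F4 Db5 A4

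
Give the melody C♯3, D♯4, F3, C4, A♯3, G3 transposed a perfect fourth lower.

G#2 A#3 C3 G3 E#3 D3

C#3 becomes G#2
D#4 becomes A#3
F3 becomes C3
C4 becomes G3
A#3 becomes E#3
G3 becomes D3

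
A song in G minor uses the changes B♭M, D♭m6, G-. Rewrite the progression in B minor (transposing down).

DM Fm6 B-

G minor down to B minor is a minor sixth; each chord root moves by that interval while the quality stays the same.
B♭M: root B♭ down a minor sixth → D, giving DM.
D♭m6: root D♭ down a minor sixth → F, giving Fm6.
G-: root G down a minor sixth → B, giving B-.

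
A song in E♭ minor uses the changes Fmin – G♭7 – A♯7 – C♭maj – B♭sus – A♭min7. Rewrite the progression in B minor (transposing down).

E♭ minor down to B minor is a diminished fourth; each chord root moves by that interval while the quality stays the same.
Fmin: root F down a diminished fourth → C#, giving C#min.
G♭7: root G♭ down a diminished fourth → D, giving D7.
A♯7: root A♯ down a diminished fourth → E##, giving E##7.
C♭maj: root C♭ down a diminished fourth → G, giving Gmaj.
B♭sus: root B♭ down a diminished fourth → F#, giving F#sus.
A♭min7: root A♭ down a diminished fourth → E, giving Emin7.

C#min D7 E##7 Gmaj F#sus Emin7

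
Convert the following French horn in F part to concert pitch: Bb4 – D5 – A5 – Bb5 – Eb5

The French horn in F sounds a perfect fifth below written, so transpose each written note down a perfect fifth.
Bb4 gives Eb4
D5 gives G4
A5 gives D5
Bb5 gives Eb5
Eb5 gives Ab4

Eb4 G4 D5 Eb5 Ab4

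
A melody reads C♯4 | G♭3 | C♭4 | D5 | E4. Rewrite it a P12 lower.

C#4 → F#2
Gb3 → Cb2
Cb4 → Fb2
D5 → G3
E4 → A2

F#2 Cb2 Fb2 G3 A2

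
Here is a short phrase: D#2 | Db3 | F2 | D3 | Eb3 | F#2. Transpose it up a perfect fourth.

G#2 Gb3 Bb2 G3 Ab3 B2

D#2 -> G#2
Db3 -> Gb3
F2 -> Bb2
D3 -> G3
Eb3 -> Ab3
F#2 -> B2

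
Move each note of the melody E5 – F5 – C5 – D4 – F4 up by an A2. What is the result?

E5 to F##5
F5 to G#5
C5 to D#5
D4 to E#4
F4 to G#4

F##5 G#5 D#5 E#4 G#4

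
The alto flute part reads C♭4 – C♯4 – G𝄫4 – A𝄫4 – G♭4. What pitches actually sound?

Written C4 on the alto flute sounds as G3, a perfect fourth lower; apply that shift to every note.
Cb4 to Gb3
C#4 to G#3
Gbb4 to Dbb4
Abb4 to Ebb4
Gb4 to Db4

Gb3 G#3 Dbb4 Ebb4 Db4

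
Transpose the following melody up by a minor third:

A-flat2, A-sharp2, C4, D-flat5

Cb3 C#3 Eb4 Fb5

Ab2: a third up reaches C, and 3 semitones makes it Cb3.
A#2: a third up reaches C, and 3 semitones makes it C#3.
C4 up a minor third is Eb4.
Db5: a third up reaches F, and 3 semitones makes it Fb5.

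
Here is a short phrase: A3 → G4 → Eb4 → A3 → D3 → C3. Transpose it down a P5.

A3 down a perfect fifth is D3.
A perfect fifth down from G4 gives C4.
A perfect fifth down from Eb4 gives Ab3.
A3: a fifth down reaches D, and 7 semitones makes it D3.
A perfect fifth down from D3 gives G2.
A perfect fifth down from C3 gives F2.

D3 C4 Ab3 D3 G2 F2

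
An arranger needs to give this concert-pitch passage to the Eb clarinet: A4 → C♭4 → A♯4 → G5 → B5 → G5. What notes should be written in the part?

Written C4 sounds as Eb4 on the Eb clarinet, so concert pitches are written a minor third down.
A4 to F#4
Cb4 to Ab3
A#4 to F##4
G5 to E5
B5 to G#5
G5 to E5

F#4 Ab3 F##4 E5 G#5 E5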